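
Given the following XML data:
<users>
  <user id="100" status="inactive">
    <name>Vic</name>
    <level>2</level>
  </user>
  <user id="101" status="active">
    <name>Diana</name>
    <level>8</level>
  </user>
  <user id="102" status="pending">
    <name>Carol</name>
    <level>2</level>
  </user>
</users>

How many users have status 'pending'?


Counting users with status='pending':
  Carol (id=102) -> MATCH
Count: 1

ANSWER: 1


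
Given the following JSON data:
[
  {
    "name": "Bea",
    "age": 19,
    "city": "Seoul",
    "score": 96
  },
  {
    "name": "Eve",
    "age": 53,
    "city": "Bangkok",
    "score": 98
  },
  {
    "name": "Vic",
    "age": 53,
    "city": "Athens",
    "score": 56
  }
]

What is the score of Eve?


Looking up record where name = Eve
Record index: 1
Field 'score' = 98

ANSWER: 98


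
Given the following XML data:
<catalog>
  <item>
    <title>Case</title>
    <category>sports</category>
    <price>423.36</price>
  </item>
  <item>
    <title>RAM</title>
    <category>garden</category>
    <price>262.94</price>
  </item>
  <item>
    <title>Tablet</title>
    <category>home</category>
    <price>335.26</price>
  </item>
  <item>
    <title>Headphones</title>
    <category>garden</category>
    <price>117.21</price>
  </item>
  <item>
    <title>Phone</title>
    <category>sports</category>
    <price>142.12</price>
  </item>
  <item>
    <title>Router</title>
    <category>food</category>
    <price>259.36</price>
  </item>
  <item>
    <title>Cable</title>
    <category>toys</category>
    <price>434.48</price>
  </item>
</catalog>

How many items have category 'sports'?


Scanning <item> elements for <category>sports</category>:
  Item 1: Case -> MATCH
  Item 5: Phone -> MATCH
Count: 2

ANSWER: 2


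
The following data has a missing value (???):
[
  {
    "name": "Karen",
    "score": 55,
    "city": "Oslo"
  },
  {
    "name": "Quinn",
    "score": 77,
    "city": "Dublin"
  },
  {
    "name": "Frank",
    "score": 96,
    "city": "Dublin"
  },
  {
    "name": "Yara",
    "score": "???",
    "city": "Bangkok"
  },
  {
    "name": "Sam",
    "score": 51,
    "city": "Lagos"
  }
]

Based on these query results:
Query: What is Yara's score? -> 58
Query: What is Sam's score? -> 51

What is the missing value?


The missing value is Yara's score
From query: Yara's score = 58

ANSWER: 58


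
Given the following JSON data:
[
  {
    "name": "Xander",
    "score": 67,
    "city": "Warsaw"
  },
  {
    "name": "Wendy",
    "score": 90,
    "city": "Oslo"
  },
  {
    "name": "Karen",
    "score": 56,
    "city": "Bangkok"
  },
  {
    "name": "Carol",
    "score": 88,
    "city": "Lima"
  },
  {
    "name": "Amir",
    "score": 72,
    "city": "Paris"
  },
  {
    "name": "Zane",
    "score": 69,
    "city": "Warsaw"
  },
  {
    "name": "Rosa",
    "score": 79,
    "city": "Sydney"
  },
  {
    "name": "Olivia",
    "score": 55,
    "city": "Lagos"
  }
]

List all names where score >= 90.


Filtering records where score >= 90:
  Xander (score=67) -> no
  Wendy (score=90) -> YES
  Karen (score=56) -> no
  Carol (score=88) -> no
  Amir (score=72) -> no
  Zane (score=69) -> no
  Rosa (score=79) -> no
  Olivia (score=55) -> no


ANSWER: Wendy


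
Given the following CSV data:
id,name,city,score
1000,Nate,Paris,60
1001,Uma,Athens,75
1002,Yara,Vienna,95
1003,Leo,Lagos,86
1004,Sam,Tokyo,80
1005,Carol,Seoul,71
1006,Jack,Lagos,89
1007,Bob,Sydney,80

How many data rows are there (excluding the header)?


Counting rows (excluding header):
Header: id,name,city,score
Data rows: 8

ANSWER: 8


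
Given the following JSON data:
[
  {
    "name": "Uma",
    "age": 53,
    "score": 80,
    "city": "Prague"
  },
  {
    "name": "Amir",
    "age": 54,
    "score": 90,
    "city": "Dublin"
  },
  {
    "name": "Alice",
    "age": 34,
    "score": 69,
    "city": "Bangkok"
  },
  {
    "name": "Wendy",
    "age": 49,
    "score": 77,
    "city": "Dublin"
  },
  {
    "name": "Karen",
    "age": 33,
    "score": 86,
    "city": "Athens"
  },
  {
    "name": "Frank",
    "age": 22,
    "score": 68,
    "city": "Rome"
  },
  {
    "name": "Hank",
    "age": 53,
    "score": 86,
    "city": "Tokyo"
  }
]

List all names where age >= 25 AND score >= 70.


Checking both conditions:
  Uma (age=53, score=80) -> YES
  Amir (age=54, score=90) -> YES
  Alice (age=34, score=69) -> no
  Wendy (age=49, score=77) -> YES
  Karen (age=33, score=86) -> YES
  Frank (age=22, score=68) -> no
  Hank (age=53, score=86) -> YES


ANSWER: Uma, Amir, Wendy, Karen, Hank


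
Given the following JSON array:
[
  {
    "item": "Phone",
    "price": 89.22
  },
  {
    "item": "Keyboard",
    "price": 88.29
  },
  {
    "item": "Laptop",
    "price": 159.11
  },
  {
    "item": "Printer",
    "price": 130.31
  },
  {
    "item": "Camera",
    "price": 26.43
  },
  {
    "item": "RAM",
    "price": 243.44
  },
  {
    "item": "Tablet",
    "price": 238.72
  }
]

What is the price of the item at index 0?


Array index 0 -> Phone
price = 89.22

ANSWER: 89.22


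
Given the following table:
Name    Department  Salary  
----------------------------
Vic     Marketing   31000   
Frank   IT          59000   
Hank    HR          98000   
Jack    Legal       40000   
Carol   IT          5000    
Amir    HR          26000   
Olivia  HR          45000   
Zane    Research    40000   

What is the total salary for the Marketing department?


Marketing department members:
  Vic: 31000
Total = 31000 = 31000

ANSWER: 31000


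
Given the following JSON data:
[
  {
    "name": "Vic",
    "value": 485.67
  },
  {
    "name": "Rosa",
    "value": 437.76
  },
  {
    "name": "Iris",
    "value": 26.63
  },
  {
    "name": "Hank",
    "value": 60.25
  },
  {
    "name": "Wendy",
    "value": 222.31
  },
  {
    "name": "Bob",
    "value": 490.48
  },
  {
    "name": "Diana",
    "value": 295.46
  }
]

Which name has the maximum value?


Comparing values:
  Vic: 485.67
  Rosa: 437.76
  Iris: 26.63
  Hank: 60.25
  Wendy: 222.31
  Bob: 490.48
  Diana: 295.46
Maximum: Bob (490.48)

ANSWER: Bob


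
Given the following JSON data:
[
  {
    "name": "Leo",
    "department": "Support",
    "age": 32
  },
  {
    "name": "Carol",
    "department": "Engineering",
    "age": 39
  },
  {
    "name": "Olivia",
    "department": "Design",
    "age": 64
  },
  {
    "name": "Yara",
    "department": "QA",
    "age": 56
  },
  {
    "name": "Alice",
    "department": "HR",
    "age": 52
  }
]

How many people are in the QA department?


Scanning records for department = QA
  Record 3: Yara
Count: 1

ANSWER: 1


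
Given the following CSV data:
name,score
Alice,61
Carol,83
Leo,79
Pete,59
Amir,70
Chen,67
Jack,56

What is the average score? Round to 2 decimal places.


Scores: 61, 83, 79, 59, 70, 67, 56
Sum = 475
Count = 7
Average = 475 / 7 = 67.86

ANSWER: 67.86


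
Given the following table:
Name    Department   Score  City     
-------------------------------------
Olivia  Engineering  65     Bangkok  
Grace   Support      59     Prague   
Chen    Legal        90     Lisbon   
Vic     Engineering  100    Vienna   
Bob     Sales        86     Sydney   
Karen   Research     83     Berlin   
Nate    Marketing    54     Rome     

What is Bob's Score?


Row 5: Bob
Score = 86

ANSWER: 86


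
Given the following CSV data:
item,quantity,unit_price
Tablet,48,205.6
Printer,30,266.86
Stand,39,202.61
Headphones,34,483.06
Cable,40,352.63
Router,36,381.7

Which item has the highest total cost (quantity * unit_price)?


Computing row totals:
  Tablet: 9868.8
  Printer: 8005.8
  Stand: 7901.79
  Headphones: 16424.04
  Cable: 14105.2
  Router: 13741.2
Maximum: Headphones (16424.04)

ANSWER: Headphones


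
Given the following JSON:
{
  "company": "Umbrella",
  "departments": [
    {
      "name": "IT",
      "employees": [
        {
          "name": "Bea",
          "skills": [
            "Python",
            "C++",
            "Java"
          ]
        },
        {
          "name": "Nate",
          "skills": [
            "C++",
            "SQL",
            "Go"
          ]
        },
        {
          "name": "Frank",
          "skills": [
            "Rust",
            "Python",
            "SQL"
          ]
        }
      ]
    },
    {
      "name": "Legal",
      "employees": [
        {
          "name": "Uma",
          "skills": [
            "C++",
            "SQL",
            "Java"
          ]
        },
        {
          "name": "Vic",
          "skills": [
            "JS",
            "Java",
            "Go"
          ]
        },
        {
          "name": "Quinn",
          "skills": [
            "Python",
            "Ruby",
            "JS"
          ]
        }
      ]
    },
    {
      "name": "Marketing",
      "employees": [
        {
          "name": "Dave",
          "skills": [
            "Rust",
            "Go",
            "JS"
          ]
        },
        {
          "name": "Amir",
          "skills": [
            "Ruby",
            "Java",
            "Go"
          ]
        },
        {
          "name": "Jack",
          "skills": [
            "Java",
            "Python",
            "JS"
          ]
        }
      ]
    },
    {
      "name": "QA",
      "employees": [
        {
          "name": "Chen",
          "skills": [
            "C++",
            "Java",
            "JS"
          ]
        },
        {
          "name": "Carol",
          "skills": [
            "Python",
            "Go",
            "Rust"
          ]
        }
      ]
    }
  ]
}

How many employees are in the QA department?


Path: departments[3].employees
Count: 2

ANSWER: 2


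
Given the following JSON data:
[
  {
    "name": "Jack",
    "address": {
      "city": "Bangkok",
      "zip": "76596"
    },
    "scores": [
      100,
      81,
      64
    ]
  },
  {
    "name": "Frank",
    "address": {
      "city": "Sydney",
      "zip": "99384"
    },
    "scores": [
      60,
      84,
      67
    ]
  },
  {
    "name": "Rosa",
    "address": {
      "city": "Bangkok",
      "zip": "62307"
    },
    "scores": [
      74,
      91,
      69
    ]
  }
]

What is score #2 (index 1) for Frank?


Path: records[1].scores[1]
Value: 84

ANSWER: 84


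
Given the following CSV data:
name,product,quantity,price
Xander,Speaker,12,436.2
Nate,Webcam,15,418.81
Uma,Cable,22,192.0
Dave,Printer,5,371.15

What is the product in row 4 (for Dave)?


Row 4: Dave
Column 'product' = Printer

ANSWER: Printer


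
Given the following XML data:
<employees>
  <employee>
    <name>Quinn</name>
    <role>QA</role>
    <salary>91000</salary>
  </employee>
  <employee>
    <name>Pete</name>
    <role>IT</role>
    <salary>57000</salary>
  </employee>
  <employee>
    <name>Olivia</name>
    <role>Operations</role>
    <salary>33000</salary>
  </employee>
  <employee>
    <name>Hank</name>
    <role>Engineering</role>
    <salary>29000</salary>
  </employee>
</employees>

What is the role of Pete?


Searching for <employee> with <name>Pete</name>
Found at position 2
<role>IT</role>

ANSWER: IT


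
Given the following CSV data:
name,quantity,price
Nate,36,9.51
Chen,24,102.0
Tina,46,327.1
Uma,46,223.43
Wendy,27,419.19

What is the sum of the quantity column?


Values in 'quantity' column:
  Row 1: 36
  Row 2: 24
  Row 3: 46
  Row 4: 46
  Row 5: 27
Sum = 36 + 24 + 46 + 46 + 27 = 179

ANSWER: 179


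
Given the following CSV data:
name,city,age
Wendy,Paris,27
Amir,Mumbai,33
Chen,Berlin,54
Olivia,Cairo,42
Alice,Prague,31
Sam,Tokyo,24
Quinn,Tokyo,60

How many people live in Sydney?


Scanning city column for 'Sydney':
Total matches: 0

ANSWER: 0


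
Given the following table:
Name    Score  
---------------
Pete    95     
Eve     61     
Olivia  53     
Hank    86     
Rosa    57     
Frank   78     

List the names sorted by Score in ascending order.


Sorting by Score (ascending):
  Olivia: 53
  Rosa: 57
  Eve: 61
  Frank: 78
  Hank: 86
  Pete: 95


ANSWER: Olivia, Rosa, Eve, Frank, Hank, Pete


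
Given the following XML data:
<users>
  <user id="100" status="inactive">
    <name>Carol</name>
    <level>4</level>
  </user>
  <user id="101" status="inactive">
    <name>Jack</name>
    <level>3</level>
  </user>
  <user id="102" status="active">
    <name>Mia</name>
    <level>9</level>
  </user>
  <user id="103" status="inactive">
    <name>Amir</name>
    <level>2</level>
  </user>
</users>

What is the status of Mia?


Finding user with name = Mia
user id="102" status="active"

ANSWER: active


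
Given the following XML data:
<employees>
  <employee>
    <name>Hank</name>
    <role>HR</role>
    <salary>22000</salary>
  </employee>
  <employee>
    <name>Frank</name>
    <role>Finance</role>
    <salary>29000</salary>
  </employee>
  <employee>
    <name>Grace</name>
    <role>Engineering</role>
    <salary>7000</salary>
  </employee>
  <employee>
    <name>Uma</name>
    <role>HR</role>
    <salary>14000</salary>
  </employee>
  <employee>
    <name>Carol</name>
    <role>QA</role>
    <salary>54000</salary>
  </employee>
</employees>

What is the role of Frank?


Searching for <employee> with <name>Frank</name>
Found at position 2
<role>Finance</role>

ANSWER: Finance


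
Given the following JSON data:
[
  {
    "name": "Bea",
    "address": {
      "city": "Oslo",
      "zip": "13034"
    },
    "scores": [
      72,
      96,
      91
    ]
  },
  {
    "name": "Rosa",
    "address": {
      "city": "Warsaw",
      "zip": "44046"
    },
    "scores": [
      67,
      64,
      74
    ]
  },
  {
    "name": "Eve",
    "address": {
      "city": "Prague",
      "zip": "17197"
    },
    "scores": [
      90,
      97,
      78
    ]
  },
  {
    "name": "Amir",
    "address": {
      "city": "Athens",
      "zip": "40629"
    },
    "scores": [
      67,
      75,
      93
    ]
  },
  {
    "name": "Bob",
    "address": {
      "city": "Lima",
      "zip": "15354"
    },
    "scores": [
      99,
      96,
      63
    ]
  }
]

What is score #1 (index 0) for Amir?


Path: records[3].scores[0]
Value: 67

ANSWER: 67


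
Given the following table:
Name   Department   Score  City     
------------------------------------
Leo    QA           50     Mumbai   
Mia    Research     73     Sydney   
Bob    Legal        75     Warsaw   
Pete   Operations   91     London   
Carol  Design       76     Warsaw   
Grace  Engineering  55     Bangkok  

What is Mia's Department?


Row 2: Mia
Department = Research

ANSWER: Research


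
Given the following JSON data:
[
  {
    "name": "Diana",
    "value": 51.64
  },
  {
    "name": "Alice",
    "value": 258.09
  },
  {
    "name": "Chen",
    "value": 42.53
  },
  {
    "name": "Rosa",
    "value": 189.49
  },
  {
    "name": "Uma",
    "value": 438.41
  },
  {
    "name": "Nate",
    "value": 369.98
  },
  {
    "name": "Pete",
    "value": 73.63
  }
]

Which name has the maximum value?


Comparing values:
  Diana: 51.64
  Alice: 258.09
  Chen: 42.53
  Rosa: 189.49
  Uma: 438.41
  Nate: 369.98
  Pete: 73.63
Maximum: Uma (438.41)

ANSWER: Uma


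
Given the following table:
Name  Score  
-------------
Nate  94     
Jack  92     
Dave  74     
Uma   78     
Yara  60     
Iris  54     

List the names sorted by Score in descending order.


Sorting by Score (descending):
  Nate: 94
  Jack: 92
  Uma: 78
  Dave: 74
  Yara: 60
  Iris: 54


ANSWER: Nate, Jack, Uma, Dave, Yara, Iris


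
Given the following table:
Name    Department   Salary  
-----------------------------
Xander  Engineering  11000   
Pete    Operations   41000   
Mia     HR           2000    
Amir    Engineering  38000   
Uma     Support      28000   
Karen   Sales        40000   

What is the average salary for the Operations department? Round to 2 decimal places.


Operations department members:
  Pete: 41000
Sum = 41000
Count = 1
Average = 41000 / 1 = 41000.00

ANSWER: 41000.00


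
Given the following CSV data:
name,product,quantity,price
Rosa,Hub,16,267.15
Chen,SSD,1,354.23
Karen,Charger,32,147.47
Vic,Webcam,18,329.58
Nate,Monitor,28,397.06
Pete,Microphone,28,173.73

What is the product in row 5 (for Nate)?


Row 5: Nate
Column 'product' = Monitor

ANSWER: Monitor


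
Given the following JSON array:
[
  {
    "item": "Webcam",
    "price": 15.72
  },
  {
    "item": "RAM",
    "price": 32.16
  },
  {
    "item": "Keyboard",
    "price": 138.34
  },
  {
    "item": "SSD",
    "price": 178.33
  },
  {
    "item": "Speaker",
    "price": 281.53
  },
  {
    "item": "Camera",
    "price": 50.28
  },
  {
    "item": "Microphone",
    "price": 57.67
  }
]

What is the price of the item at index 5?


Array index 5 -> Camera
price = 50.28

ANSWER: 50.28


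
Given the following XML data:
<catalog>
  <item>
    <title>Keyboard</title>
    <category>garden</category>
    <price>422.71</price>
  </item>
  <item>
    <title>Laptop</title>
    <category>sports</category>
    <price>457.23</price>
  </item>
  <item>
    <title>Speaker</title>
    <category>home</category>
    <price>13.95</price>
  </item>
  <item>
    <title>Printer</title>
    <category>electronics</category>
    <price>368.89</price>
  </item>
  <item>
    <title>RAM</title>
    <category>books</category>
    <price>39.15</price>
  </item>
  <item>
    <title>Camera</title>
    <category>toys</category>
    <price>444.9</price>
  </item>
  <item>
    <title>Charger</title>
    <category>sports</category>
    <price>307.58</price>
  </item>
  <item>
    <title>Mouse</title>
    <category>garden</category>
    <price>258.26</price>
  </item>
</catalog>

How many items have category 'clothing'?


Scanning <item> elements for <category>clothing</category>:
Count: 0

ANSWER: 0


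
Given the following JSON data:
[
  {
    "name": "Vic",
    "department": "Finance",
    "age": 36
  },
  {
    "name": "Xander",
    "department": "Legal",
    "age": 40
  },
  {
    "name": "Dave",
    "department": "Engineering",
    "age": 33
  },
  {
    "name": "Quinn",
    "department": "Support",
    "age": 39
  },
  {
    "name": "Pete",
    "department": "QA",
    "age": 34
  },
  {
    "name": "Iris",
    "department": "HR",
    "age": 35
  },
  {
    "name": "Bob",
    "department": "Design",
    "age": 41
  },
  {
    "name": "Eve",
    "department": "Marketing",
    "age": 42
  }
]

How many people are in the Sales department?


Scanning records for department = Sales
  No matches found
Count: 0

ANSWER: 0


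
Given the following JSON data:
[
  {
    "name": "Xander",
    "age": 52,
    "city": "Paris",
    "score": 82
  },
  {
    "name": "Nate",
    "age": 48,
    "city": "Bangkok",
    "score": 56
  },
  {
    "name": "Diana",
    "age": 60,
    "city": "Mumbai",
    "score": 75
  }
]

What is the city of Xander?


Looking up record where name = Xander
Record index: 0
Field 'city' = Paris

ANSWER: Paris


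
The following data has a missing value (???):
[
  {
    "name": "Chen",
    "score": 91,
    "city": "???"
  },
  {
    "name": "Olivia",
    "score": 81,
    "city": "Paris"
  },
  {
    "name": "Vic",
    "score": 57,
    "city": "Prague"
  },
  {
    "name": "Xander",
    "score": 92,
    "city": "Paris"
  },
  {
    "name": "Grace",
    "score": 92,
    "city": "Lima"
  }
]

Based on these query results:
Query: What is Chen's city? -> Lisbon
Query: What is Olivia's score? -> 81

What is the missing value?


The missing value is Chen's city
From query: Chen's city = Lisbon

ANSWER: Lisbon


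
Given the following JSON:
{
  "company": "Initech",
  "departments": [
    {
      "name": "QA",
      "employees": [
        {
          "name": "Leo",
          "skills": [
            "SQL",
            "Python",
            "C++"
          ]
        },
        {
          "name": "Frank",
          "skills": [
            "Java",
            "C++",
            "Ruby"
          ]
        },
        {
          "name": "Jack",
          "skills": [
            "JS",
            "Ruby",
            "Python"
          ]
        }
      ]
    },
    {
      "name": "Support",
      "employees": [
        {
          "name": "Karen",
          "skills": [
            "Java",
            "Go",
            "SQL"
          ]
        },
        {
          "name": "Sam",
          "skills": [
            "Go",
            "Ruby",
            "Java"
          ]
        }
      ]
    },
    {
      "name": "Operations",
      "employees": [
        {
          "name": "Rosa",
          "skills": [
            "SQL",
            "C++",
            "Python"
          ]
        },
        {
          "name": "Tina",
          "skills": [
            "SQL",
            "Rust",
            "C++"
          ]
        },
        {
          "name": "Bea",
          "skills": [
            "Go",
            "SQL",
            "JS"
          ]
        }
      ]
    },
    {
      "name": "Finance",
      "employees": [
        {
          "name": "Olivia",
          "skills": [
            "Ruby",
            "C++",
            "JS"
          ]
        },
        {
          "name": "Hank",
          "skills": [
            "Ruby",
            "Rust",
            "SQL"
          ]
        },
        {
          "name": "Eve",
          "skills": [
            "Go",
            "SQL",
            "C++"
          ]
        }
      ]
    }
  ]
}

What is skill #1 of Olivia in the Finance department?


Path: departments[3].employees[0].skills[0]
Value: Ruby

ANSWER: Ruby


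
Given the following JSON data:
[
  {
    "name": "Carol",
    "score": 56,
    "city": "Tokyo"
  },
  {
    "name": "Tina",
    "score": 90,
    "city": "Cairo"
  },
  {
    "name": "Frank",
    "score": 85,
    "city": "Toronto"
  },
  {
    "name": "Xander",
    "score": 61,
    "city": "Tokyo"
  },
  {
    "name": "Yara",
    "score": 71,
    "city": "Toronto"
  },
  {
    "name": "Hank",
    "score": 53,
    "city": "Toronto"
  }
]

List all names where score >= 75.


Filtering records where score >= 75:
  Carol (score=56) -> no
  Tina (score=90) -> YES
  Frank (score=85) -> YES
  Xander (score=61) -> no
  Yara (score=71) -> no
  Hank (score=53) -> no


ANSWER: Tina, Frank


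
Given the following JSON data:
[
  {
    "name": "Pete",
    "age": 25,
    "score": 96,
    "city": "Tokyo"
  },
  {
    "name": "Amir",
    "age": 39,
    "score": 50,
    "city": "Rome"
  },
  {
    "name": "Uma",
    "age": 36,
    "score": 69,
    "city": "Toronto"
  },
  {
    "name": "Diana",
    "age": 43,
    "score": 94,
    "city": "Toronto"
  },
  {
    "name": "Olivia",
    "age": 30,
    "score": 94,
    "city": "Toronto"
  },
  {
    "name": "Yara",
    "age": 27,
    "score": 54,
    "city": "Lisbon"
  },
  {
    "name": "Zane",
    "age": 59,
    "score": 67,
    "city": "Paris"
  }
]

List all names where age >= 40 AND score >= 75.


Checking both conditions:
  Pete (age=25, score=96) -> no
  Amir (age=39, score=50) -> no
  Uma (age=36, score=69) -> no
  Diana (age=43, score=94) -> YES
  Olivia (age=30, score=94) -> no
  Yara (age=27, score=54) -> no
  Zane (age=59, score=67) -> no


ANSWER: Diana


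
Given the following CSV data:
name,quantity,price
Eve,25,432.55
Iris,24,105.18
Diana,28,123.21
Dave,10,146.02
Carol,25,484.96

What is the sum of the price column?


Values in 'price' column:
  Row 1: 432.55
  Row 2: 105.18
  Row 3: 123.21
  Row 4: 146.02
  Row 5: 484.96
Sum = 432.55 + 105.18 + 123.21 + 146.02 + 484.96 = 1291.92

ANSWER: 1291.92


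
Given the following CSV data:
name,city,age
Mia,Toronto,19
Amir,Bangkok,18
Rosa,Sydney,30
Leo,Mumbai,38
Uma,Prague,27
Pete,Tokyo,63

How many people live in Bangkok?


Scanning city column for 'Bangkok':
  Row 2: Amir -> MATCH
Total matches: 1

ANSWER: 1


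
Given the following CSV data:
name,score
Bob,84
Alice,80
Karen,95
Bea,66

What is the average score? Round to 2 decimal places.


Scores: 84, 80, 95, 66
Sum = 325
Count = 4
Average = 325 / 4 = 81.25

ANSWER: 81.25


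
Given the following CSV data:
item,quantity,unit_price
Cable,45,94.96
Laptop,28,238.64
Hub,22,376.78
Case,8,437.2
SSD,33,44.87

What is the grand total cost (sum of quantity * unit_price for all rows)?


Computing row totals:
  Cable: 45 * 94.96 = 4273.2
  Laptop: 28 * 238.64 = 6681.92
  Hub: 22 * 376.78 = 8289.16
  Case: 8 * 437.2 = 3497.6
  SSD: 33 * 44.87 = 1480.71
Grand total = 4273.2 + 6681.92 + 8289.16 + 3497.6 + 1480.71 = 24222.59

ANSWER: 24222.59


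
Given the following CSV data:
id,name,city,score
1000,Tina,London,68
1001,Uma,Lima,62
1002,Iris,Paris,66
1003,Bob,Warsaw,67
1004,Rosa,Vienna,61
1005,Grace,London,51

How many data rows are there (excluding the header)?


Counting rows (excluding header):
Header: id,name,city,score
Data rows: 6

ANSWER: 6


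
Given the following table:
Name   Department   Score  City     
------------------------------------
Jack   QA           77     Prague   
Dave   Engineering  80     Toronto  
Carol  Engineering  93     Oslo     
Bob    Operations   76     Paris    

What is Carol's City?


Row 3: Carol
City = Oslo

ANSWER: Oslo


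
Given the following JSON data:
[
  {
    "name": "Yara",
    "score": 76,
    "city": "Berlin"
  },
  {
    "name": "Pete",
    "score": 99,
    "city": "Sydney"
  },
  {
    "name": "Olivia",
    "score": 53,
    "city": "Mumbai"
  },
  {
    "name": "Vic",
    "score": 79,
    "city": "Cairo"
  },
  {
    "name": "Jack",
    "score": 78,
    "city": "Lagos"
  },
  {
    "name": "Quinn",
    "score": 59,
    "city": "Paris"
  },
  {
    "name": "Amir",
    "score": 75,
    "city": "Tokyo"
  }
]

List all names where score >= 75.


Filtering records where score >= 75:
  Yara (score=76) -> YES
  Pete (score=99) -> YES
  Olivia (score=53) -> no
  Vic (score=79) -> YES
  Jack (score=78) -> YES
  Quinn (score=59) -> no
  Amir (score=75) -> YES


ANSWER: Yara, Pete, Vic, Jack, Amir


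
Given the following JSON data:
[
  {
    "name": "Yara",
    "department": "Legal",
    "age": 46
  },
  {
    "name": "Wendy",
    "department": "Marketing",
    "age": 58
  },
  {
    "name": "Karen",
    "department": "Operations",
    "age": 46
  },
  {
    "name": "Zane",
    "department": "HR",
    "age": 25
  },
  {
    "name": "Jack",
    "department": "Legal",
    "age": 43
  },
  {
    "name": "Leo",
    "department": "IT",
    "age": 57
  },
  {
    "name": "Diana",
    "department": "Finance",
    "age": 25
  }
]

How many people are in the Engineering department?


Scanning records for department = Engineering
  No matches found
Count: 0

ANSWER: 0


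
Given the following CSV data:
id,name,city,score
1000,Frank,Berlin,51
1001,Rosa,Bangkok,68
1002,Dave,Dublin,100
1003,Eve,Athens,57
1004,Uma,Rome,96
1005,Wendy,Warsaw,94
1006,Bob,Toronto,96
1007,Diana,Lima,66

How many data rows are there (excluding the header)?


Counting rows (excluding header):
Header: id,name,city,score
Data rows: 8

ANSWER: 8


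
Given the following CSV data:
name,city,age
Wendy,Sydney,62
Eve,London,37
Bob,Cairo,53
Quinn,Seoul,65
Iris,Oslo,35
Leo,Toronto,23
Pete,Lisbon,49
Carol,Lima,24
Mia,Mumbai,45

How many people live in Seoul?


Scanning city column for 'Seoul':
  Row 4: Quinn -> MATCH
Total matches: 1

ANSWER: 1


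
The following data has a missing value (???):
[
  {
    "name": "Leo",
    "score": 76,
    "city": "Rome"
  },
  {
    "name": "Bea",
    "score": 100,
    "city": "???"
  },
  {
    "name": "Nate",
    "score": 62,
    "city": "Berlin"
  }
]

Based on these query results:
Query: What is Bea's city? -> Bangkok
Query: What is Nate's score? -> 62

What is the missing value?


The missing value is Bea's city
From query: Bea's city = Bangkok

ANSWER: Bangkok


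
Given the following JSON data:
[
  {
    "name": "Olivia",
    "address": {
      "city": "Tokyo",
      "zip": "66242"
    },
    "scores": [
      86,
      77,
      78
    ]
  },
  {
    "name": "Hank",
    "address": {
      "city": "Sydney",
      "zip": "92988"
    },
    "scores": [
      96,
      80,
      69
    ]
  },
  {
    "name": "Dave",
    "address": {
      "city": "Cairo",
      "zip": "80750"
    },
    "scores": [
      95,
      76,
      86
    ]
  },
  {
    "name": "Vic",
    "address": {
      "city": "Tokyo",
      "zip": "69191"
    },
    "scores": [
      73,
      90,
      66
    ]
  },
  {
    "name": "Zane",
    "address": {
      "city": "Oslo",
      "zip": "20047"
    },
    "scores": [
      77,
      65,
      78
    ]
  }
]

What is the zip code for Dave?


Path: records[2].address.zip
Value: 80750

ANSWER: 80750


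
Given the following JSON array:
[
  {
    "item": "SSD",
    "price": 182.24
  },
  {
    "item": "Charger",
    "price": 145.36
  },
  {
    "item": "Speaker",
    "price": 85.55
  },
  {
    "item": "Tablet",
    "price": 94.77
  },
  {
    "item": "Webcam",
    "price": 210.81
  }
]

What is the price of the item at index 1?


Array index 1 -> Charger
price = 145.36

ANSWER: 145.36


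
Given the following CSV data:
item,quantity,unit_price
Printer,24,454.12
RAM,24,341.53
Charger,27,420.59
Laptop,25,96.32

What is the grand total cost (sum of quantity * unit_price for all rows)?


Computing row totals:
  Printer: 24 * 454.12 = 10898.88
  RAM: 24 * 341.53 = 8196.72
  Charger: 27 * 420.59 = 11355.93
  Laptop: 25 * 96.32 = 2408.0
Grand total = 10898.88 + 8196.72 + 11355.93 + 2408.0 = 32859.53

ANSWER: 32859.53


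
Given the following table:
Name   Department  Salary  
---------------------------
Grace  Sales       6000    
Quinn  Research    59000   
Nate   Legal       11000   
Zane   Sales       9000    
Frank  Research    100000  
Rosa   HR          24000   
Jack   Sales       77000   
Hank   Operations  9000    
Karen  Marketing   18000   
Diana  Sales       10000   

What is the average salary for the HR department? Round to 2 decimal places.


HR department members:
  Rosa: 24000
Sum = 24000
Count = 1
Average = 24000 / 1 = 24000.00

ANSWER: 24000.00


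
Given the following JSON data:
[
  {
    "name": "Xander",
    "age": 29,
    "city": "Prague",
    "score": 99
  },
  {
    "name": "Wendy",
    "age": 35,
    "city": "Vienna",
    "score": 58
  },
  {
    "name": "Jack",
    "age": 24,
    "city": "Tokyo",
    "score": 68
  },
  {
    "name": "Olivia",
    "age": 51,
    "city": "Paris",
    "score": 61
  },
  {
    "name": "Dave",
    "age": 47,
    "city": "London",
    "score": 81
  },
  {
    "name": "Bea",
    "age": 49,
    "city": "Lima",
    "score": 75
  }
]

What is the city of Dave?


Looking up record where name = Dave
Record index: 4
Field 'city' = London

ANSWER: London


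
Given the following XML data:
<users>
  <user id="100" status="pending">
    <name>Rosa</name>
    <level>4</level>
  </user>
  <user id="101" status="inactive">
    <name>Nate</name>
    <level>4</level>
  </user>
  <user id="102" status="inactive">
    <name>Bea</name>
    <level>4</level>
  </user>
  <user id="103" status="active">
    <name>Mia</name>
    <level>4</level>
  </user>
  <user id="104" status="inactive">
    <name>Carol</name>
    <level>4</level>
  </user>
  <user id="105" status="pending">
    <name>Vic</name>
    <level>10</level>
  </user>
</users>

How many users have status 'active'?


Counting users with status='active':
  Mia (id=103) -> MATCH
Count: 1

ANSWER: 1


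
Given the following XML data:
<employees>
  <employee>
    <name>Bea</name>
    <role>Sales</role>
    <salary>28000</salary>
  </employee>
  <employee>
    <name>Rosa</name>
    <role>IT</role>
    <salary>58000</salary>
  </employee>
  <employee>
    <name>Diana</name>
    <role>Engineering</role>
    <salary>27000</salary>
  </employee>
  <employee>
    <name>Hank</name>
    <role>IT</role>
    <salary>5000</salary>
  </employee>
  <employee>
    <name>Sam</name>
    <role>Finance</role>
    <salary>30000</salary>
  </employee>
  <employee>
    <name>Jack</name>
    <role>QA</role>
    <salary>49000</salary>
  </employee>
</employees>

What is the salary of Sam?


Searching for <employee> with <name>Sam</name>
Found at position 5
<salary>30000</salary>

ANSWER: 30000


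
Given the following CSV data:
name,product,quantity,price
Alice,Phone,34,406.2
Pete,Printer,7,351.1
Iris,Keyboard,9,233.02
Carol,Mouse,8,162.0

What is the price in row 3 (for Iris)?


Row 3: Iris
Column 'price' = 233.02

ANSWER: 233.02


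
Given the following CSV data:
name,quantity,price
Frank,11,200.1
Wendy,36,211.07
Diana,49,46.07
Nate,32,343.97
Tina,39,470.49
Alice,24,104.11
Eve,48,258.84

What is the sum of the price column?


Values in 'price' column:
  Row 1: 200.1
  Row 2: 211.07
  Row 3: 46.07
  Row 4: 343.97
  Row 5: 470.49
  Row 6: 104.11
  Row 7: 258.84
Sum = 200.1 + 211.07 + 46.07 + 343.97 + 470.49 + 104.11 + 258.84 = 1634.65

ANSWER: 1634.65


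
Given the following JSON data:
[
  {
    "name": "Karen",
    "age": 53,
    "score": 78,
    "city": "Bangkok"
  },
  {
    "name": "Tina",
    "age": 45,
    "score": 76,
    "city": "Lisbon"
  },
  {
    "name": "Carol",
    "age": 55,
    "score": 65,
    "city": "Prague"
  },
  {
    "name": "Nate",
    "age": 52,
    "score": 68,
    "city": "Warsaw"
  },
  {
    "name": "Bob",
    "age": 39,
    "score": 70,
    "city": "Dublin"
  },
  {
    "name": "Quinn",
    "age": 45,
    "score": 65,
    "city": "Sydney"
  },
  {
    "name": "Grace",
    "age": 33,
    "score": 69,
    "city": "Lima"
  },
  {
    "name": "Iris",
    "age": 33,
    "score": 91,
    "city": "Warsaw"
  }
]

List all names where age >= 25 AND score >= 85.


Checking both conditions:
  Karen (age=53, score=78) -> no
  Tina (age=45, score=76) -> no
  Carol (age=55, score=65) -> no
  Nate (age=52, score=68) -> no
  Bob (age=39, score=70) -> no
  Quinn (age=45, score=65) -> no
  Grace (age=33, score=69) -> no
  Iris (age=33, score=91) -> YES


ANSWER: Iris


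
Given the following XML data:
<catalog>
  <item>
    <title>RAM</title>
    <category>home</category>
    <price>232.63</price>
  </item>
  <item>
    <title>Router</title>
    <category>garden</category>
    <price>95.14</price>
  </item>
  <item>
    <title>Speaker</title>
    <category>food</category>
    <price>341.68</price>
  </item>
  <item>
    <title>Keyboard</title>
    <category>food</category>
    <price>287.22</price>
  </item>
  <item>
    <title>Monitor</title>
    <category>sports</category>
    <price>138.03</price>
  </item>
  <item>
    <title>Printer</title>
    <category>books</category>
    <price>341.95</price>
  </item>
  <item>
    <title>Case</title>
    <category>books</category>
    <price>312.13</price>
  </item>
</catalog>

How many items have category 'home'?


Scanning <item> elements for <category>home</category>:
  Item 1: RAM -> MATCH
Count: 1

ANSWER: 1


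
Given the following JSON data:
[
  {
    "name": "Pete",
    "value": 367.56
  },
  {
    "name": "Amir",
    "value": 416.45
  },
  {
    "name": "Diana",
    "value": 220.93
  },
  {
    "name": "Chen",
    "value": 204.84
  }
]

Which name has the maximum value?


Comparing values:
  Pete: 367.56
  Amir: 416.45
  Diana: 220.93
  Chen: 204.84
Maximum: Amir (416.45)

ANSWER: Amir


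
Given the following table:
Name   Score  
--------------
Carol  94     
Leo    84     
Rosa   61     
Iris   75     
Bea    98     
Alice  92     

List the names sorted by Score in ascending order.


Sorting by Score (ascending):
  Rosa: 61
  Iris: 75
  Leo: 84
  Alice: 92
  Carol: 94
  Bea: 98


ANSWER: Rosa, Iris, Leo, Alice, Carol, Bea


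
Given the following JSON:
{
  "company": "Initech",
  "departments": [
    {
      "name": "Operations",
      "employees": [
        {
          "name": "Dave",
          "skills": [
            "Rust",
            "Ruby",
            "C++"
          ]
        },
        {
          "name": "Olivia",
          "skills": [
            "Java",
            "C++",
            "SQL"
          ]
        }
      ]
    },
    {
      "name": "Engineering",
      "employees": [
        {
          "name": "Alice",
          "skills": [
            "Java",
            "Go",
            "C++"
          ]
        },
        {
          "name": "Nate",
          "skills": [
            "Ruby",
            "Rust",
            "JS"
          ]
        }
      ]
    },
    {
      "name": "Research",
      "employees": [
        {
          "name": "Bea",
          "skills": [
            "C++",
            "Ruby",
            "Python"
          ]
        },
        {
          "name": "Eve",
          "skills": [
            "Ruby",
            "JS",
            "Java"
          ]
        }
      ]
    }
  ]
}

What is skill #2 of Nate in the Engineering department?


Path: departments[1].employees[1].skills[1]
Value: Rust

ANSWER: Rust


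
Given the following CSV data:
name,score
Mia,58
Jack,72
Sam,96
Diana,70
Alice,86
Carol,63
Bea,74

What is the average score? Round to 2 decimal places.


Scores: 58, 72, 96, 70, 86, 63, 74
Sum = 519
Count = 7
Average = 519 / 7 = 74.14

ANSWER: 74.14


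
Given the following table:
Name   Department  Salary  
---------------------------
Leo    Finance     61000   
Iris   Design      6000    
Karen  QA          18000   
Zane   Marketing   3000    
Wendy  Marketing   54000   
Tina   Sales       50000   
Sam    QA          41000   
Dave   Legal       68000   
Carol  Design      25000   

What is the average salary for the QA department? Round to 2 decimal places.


QA department members:
  Karen: 18000
  Sam: 41000
Sum = 59000
Count = 2
Average = 59000 / 2 = 29500.00

ANSWER: 29500.00


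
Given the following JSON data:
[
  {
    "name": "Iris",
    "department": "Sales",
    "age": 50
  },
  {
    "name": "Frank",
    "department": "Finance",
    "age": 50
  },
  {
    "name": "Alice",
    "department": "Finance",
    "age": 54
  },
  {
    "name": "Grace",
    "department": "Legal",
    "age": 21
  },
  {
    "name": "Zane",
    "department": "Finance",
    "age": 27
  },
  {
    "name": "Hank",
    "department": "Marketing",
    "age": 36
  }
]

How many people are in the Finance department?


Scanning records for department = Finance
  Record 1: Frank
  Record 2: Alice
  Record 4: Zane
Count: 3

ANSWER: 3


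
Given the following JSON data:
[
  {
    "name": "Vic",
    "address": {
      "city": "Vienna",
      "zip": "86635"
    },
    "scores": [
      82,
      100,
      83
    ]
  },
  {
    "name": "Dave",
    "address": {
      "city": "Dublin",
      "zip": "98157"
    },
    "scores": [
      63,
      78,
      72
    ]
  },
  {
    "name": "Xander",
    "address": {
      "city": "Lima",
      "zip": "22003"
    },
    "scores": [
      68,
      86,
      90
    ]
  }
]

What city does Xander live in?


Path: records[2].address.city
Value: Lima

ANSWER: Lima


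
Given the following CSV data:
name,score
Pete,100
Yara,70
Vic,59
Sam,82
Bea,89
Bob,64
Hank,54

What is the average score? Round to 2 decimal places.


Scores: 100, 70, 59, 82, 89, 64, 54
Sum = 518
Count = 7
Average = 518 / 7 = 74.00

ANSWER: 74.00


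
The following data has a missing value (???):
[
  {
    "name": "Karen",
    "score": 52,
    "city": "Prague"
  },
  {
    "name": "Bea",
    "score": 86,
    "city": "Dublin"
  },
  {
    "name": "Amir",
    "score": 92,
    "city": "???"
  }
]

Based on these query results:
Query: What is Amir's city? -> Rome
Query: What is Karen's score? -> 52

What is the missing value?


The missing value is Amir's city
From query: Amir's city = Rome

ANSWER: Rome


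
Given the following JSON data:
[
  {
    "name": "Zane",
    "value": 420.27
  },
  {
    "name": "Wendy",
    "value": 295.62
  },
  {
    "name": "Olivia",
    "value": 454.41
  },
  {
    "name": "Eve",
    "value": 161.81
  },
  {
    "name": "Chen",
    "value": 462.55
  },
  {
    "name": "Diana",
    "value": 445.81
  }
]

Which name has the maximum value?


Comparing values:
  Zane: 420.27
  Wendy: 295.62
  Olivia: 454.41
  Eve: 161.81
  Chen: 462.55
  Diana: 445.81
Maximum: Chen (462.55)

ANSWER: Chen


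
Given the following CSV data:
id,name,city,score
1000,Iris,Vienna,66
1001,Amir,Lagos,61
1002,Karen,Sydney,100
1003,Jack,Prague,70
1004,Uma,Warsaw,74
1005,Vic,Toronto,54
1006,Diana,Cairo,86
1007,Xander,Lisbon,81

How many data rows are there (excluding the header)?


Counting rows (excluding header):
Header: id,name,city,score
Data rows: 8

ANSWER: 8
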